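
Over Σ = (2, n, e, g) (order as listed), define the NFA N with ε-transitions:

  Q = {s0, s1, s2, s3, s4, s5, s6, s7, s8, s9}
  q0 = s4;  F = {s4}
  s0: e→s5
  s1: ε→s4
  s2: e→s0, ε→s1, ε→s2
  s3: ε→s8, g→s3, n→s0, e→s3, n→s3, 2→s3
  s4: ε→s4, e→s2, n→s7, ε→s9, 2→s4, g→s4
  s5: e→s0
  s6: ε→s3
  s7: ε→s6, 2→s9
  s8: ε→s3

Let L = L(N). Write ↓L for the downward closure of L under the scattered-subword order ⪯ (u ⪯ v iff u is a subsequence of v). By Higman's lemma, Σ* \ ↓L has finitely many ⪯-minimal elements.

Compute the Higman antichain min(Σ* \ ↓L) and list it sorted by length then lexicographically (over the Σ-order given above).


min(Σ*\↓L) = [n].

|Q|=10, |F|=1, |δ|=22 (9 ε).
min D↑ (2 st, q0=0, F={1}): 0:2→0,n→1,e→0,g→0 1:2→1,n→1,e→1,g→1 (ε-aug+det+¬).
'n': run [10, 7] end={s0,s3,s5,s6,s7,s8,s9} ∉↓L; 1/1 deletions ∈↓L.
1 words, ⪯-incomp.


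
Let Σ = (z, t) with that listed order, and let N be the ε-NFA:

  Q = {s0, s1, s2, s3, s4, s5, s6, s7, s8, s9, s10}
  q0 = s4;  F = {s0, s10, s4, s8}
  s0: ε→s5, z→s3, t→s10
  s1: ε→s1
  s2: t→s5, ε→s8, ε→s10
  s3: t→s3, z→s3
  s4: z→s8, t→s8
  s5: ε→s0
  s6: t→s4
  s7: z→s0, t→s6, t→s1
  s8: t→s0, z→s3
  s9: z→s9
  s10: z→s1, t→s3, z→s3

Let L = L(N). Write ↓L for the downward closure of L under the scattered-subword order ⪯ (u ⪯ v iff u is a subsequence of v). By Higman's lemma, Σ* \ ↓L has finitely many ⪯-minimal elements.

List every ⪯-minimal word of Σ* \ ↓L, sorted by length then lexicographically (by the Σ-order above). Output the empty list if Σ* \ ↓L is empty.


|Q|=11, |F|=4, |δ|=22 (5 ε).
min D↑ (5 st, q0=0, F={2}): 0:z→1,t→1 1:z→2,t→3 2:z→2,t→2 3:z→2,t→4 4:z→2,t→2 [Hopcroft].
'zz': N↓-sim [7, 6, 2] end={s1,s3} ∉↓L; 2/2 del acc.
'tz': N↓-sim [7, 6, 2] end={s1,s3} rej; 2/2 single-dels accept.
'zttt': run [7, 6, 5, 3, 1] end={s3} — reject; 4/4 deletions ∈↓L.
'tttt': |S_i|=[7, 6, 5, 3, 1] end={s3} — reject; 4/4 single-dels accept.
4 words, ⪯-incomp.

Antichain: [zz, tz, zttt, tttt].


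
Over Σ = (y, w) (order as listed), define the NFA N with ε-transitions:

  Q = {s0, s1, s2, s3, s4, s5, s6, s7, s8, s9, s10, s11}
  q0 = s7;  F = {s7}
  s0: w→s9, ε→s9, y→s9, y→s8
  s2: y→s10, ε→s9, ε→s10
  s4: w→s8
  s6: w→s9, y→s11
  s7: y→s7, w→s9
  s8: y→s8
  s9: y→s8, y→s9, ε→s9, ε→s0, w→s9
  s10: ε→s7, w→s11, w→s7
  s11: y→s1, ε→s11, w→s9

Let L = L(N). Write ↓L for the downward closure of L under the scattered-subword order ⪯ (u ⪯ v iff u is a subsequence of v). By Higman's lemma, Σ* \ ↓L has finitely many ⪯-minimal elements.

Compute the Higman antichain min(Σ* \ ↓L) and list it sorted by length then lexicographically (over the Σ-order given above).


A = [w].

|Q|=12, |F|=1, |δ|=24 (7 ε).
min D↑ (2 st, q0=0, F={1}): 0:y→0,w→1 1:y→1,w→1 (ε-aug+det+¬).
'w': run [4, 3] end={s0,s8,s9} ∉↓L; 1/1 single-dels accept.
1 minimals (antichain).


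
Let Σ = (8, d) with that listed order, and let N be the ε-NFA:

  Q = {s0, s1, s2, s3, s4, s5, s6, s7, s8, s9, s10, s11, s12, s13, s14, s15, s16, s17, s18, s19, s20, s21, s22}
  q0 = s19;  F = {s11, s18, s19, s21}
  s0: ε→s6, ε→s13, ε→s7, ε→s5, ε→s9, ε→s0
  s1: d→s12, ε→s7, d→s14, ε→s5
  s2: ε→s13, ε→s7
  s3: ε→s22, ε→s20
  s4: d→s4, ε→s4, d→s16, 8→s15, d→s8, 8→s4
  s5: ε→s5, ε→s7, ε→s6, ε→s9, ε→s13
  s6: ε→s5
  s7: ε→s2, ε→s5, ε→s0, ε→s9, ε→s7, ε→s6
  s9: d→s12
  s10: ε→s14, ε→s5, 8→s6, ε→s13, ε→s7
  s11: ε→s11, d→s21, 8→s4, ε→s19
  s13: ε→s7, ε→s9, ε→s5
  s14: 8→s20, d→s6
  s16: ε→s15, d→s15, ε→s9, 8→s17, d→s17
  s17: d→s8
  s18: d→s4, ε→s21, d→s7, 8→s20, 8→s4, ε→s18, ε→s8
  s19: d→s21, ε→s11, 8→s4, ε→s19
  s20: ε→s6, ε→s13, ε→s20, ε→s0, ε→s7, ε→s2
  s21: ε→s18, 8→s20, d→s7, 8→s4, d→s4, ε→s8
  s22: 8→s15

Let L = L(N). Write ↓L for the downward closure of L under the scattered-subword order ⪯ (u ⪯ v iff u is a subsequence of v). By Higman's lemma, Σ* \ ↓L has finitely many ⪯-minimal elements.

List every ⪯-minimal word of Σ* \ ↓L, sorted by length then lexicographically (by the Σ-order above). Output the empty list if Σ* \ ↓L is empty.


A = [8, dd].

|Q|=23, |F|=4, |δ|=77 (49 ε).
min D↑ (3 st, q0=0, F={1}): 0:8→1,d→2 1:8→1,d→1 2:8→1,d→1 [Hopcroft].
'8': run [18, 14] end={s0,s12,s13,s15,s16,s17,s2,s20,s4,s5,s6,s7,…} ∉↓L; 1/1 single-dels accept.
'dd': |S_i|=[18, 16, 13] end={s0,s12,s13,s15,s16,s17,s2,s4,s5,s6,s7,s8,…} rej; 2/2 single-dels accept.
2 minimals (antichain).


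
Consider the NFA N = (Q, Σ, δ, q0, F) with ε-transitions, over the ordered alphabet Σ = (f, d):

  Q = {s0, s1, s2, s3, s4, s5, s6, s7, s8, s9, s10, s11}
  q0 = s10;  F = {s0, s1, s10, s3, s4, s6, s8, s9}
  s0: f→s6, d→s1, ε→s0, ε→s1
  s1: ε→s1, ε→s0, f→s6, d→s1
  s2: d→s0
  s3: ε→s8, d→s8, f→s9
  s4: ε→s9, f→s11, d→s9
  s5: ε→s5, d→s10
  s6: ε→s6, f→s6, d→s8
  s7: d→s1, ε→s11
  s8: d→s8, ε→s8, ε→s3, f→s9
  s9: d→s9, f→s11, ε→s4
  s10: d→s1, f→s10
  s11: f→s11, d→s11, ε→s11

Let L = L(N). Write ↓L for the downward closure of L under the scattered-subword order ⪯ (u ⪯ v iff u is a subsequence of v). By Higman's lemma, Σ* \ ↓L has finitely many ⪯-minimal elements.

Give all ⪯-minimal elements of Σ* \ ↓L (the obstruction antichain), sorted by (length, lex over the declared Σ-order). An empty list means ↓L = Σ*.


Antichain: [dfdff].

|Q|=12, |F|=8, |δ|=34 (13 ε).
min D↑ (6 st, q0=0, F={5}): 0:f→0,d→1 1:f→2,d→1 2:f→2,d→3 3:f→4,d→3 4:f→5,d→4 5:f→5,d→5 [Hopcroft].
'dfdff': N↓-sim [9, 8, 6, 5, 3, 1] end={s11} ∉↓L; 5/5 del acc.
1 minimals (antichain).


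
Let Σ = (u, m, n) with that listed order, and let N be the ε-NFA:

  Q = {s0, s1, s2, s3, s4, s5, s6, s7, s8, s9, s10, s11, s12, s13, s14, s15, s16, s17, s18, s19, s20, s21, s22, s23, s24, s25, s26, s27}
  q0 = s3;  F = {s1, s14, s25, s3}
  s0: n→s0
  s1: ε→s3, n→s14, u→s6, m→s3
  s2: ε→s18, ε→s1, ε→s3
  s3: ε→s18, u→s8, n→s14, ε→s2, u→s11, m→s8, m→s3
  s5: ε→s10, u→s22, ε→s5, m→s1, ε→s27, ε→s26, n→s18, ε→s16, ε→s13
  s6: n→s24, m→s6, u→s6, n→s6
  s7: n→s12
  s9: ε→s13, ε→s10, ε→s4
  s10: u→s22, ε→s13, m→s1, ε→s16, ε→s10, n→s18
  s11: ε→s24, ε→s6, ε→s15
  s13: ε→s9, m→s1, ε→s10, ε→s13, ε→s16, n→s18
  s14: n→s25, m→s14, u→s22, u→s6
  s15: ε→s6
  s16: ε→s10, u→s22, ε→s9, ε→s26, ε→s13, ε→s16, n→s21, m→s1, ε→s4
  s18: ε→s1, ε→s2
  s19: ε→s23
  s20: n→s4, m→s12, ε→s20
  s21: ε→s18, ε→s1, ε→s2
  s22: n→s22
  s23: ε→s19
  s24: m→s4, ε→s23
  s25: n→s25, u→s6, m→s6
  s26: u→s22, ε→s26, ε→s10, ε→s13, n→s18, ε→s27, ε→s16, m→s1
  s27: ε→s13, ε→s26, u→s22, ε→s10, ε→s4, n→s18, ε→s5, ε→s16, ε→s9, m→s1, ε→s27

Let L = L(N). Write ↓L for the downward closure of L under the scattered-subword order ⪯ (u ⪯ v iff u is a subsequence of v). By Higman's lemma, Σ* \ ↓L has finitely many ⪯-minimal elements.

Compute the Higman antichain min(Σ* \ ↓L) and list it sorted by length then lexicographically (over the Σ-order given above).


Antichain: [u, nnm].

|Q|=28, |F|=4, |δ|=96 (54 ε).
min D↑ (4 st, q0=0, F={1}): 0:u→1,m→0,n→2 1:u→1,m→1,n→1 2:u→1,m→2,n→3 3:u→1,m→1,n→3 [Hopcroft].
'u': run [15, 9] end={s11,s15,s19,s22,s23,s24,s4,s6,s8} — reject; 1/1 single-dels accept.
'nnm': |S_i|=[15, 8, 7, 5] end={s19,s23,s24,s4,s6} — reject; 3/3 single-dels accept.
2 obstructions.


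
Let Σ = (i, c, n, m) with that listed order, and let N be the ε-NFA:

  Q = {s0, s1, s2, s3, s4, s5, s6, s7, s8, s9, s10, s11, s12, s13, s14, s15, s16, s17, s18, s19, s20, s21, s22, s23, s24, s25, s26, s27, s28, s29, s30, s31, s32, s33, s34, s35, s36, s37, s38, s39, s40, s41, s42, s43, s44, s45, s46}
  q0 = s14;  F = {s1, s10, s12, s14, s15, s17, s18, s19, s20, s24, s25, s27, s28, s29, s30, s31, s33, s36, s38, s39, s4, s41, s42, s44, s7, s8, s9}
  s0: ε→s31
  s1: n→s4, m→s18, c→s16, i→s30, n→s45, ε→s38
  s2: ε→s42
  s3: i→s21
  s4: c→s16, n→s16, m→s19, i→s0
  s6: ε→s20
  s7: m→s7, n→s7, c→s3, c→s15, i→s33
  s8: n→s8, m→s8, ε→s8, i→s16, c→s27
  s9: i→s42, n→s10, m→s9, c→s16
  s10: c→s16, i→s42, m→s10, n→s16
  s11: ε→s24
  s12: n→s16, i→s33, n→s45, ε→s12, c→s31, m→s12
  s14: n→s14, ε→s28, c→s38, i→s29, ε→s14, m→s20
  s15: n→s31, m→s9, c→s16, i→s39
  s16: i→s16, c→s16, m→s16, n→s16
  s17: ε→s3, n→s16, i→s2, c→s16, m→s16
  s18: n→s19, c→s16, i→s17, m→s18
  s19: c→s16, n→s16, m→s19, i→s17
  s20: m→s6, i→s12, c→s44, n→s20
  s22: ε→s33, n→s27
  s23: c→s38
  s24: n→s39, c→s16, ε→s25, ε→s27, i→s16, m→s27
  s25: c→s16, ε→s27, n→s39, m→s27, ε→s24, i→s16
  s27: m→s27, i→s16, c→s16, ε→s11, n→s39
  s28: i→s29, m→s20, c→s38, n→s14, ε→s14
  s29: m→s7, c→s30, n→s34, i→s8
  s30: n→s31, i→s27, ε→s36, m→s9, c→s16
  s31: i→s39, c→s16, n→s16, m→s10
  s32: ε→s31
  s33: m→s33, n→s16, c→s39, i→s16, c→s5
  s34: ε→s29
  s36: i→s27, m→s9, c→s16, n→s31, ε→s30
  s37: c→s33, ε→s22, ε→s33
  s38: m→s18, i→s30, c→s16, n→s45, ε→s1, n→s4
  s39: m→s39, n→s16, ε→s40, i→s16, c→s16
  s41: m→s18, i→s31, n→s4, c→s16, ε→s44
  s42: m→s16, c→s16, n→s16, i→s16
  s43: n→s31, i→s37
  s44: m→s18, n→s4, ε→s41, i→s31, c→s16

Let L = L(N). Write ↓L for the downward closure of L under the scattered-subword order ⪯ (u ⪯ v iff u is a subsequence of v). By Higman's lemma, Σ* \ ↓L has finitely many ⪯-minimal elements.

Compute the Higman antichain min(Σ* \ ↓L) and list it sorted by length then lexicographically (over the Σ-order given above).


|Q|=47, |F|=27, |δ|=150 (27 ε).
min D↑ (22 st, q0=0, F={7}): 0:i→1,c→2,n→0,m→3 1:i→4,c→5,n→1,m→6 2:i→5,c→7,n→8,m→9 3:i→10,c→11,n→3,m→3 4:i→7,c→12,n→4,m→4 5:i→12,c→7,n→13,m→14 6:i→15,c→16,n→6,m→6 7:i→7,c→7,n→7,m→7 8:i→13,c→7,n→7,m→17 9:i→18,c→7,n→17,m→9 10:i→15,c→13,n→7,m→10 11:i→13,c→7,n→8,m→9 12:i→7,c→7,n→19,m→12 13:i→19,c→7,n→7,m→20 14:i→21,c→7,n→20,m→14 15:i→7,c→19,n→7,m→15 16:i→19,c→7,n→13,m→14 17:i→18,c→7,n→7,m→17 18:i→21,c→7,n→7,m→7 19:i→7,c→7,n→7,m→19 20:i→21,c→7,n→7,m→20 21:i→7,c→7,n→7,m→7 [Hopcroft].
'cc': N↓-sim [38, 28, 1] end={s16} ∉↓L; 2/2 single-dels accept.
'iii': N↓-sim [38, 27, 13, 1] end={s16} ∉↓L; 3/3 del acc.
'cnn': |S_i|=[38, 28, 14, 1] end={s16} rej; 3/3 single-dels accept.
'min': N↓-sim [38, 30, 15, 2] end={s16,s45} rej; 3/3 single-dels accept.
'cmim': N↓-sim [38, 28, 16, 6, 1] end={s16} — reject; 4/4 del acc.
5 minimals (antichain).

A = [cc, iii, cnn, min, cmim].


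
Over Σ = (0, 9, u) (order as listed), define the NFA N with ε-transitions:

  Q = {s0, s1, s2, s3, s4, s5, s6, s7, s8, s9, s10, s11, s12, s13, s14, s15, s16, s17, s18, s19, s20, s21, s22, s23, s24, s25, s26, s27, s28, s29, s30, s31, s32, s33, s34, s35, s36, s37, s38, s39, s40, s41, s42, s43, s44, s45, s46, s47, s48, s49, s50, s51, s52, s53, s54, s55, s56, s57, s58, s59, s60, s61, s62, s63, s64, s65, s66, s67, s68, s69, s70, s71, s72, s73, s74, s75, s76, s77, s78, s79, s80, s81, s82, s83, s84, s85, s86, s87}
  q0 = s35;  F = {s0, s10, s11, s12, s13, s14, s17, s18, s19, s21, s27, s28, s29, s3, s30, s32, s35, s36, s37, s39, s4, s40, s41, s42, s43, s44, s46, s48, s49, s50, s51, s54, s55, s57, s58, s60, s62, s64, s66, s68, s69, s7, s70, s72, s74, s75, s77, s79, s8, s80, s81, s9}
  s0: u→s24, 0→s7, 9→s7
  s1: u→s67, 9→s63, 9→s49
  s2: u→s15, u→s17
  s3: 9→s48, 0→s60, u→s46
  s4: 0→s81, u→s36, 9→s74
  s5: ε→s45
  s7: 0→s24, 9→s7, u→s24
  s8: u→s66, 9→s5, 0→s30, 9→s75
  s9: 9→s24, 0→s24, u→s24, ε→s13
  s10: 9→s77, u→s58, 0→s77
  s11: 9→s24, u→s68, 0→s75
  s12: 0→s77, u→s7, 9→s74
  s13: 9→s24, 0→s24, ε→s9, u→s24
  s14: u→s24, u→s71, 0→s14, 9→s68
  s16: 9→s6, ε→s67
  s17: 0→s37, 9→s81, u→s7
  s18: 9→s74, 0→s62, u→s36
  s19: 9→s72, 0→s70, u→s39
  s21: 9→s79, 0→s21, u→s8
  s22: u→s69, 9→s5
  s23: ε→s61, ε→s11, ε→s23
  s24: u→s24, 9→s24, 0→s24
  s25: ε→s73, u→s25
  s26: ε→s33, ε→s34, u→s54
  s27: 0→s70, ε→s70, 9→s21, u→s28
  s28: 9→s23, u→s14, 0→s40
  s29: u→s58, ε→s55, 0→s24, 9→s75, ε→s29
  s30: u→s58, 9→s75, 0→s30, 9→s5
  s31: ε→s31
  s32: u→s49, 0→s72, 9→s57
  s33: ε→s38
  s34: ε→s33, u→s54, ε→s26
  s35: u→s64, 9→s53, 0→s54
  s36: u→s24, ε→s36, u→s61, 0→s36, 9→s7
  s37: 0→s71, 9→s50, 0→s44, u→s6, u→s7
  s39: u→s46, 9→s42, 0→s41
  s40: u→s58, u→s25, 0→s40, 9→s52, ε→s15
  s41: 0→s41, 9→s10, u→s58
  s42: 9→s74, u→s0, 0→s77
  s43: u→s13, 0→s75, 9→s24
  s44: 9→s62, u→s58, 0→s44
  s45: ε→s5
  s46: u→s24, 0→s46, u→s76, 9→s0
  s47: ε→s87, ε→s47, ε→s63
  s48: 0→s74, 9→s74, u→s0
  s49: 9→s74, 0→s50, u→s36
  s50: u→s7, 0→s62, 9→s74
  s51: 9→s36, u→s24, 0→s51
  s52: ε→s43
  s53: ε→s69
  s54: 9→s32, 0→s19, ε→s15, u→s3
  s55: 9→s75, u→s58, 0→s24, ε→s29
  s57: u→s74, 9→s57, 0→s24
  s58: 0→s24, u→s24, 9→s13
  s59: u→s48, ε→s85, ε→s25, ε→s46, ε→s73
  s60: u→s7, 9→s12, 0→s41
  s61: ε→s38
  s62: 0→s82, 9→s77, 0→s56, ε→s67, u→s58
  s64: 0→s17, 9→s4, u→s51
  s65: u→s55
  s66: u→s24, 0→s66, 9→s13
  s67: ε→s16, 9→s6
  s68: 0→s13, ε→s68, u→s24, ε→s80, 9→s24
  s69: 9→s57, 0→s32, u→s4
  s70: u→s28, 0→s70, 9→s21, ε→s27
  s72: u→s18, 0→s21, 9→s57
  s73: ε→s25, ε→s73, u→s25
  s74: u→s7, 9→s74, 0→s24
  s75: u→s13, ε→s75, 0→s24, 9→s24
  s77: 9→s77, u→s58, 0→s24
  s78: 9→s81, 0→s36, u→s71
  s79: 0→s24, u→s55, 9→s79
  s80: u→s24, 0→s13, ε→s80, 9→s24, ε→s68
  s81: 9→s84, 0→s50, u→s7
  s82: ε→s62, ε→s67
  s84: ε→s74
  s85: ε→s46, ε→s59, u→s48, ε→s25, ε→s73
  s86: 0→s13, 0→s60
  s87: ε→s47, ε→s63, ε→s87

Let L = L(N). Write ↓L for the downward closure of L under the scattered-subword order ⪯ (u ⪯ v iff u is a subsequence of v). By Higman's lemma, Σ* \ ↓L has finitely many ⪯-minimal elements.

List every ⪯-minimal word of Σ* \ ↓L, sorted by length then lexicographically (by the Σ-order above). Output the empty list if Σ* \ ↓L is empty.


A = [990, uuu, u0u0, 0u900, 000u99].

|Q|=88, |F|=52, |δ|=241 (52 ε).
min D↑ (49 st, q0=0, F={18}): 0:0→1,9→2,u→3 1:0→4,9→5,u→6 2:0→5,9→7,u→8 3:0→9,9→8,u→10 4:0→11,9→12,u→13 5:0→12,9→7,u→14 6:0→15,9→16,u→17 7:0→18,9→7,u→19 8:0→20,9→19,u→21 9:0→22,9→20,u→23 10:0→10,9→21,u→18 11:0→11,9→24,u→25 12:0→24,9→7,u→26 13:0→27,9→28,u→17 14:0→29,9→19,u→21 15:0→27,9→30,u→23 16:0→19,9→19,u→31 17:0→17,9→31,u→18 18:0→18,9→18,u→18 19:0→18,9→19,u→23 20:0→29,9→19,u→23 21:0→21,9→23,u→18 22:0→32,9→29,u→23 23:0→18,9→23,u→18 24:0→24,9→33,u→34 25:0→35,9→36,u→37 26:0→38,9→19,u→21 27:0→27,9→39,u→40 28:0→41,9→19,u→31 29:0→38,9→19,u→23 30:0→41,9→19,u→23 31:0→23,9→23,u→18 32:0→32,9→38,u→40 33:0→18,9→33,u→42 34:0→43,9→44,u→45 35:0→35,9→46,u→40 36:0→44,9→18,u→47 37:0→37,9→47,u→18 38:0→38,9→41,u→40 39:0→41,9→41,u→40 40:0→18,9→48,u→18 41:0→18,9→41,u→40 42:0→18,9→44,u→40 43:0→43,9→44,u→40 44:0→18,9→18,u→48 45:0→45,9→48,u→18 46:0→44,9→18,u→48 47:0→48,9→18,u→18 48:0→18,9→18,u→18 (ε-aug+det+¬).
'990': |S_i|=[71, 48, 16, 1] end={s24} — reject; 3/3 del acc.
'uuu': |S_i|=[71, 59, 20, 7] end={s24,s25,s38,s61,s71,s73,s76} ∉↓L; 3/3 deletions ∈↓L.
'u0u0': N↓-sim [71, 59, 45, 12, 1] end={s24} ∉↓L; 4/4 single-dels accept.
'0u900': |S_i|=[71, 66, 51, 24, 8, 1] end={s24} — reject; 5/5 single-dels accept.
'000u99': |S_i|=[71, 66, 58, 47, 28, 14, 1] end={s24} ∉↓L; 6/6 single-dels accept.
5 obstructions.


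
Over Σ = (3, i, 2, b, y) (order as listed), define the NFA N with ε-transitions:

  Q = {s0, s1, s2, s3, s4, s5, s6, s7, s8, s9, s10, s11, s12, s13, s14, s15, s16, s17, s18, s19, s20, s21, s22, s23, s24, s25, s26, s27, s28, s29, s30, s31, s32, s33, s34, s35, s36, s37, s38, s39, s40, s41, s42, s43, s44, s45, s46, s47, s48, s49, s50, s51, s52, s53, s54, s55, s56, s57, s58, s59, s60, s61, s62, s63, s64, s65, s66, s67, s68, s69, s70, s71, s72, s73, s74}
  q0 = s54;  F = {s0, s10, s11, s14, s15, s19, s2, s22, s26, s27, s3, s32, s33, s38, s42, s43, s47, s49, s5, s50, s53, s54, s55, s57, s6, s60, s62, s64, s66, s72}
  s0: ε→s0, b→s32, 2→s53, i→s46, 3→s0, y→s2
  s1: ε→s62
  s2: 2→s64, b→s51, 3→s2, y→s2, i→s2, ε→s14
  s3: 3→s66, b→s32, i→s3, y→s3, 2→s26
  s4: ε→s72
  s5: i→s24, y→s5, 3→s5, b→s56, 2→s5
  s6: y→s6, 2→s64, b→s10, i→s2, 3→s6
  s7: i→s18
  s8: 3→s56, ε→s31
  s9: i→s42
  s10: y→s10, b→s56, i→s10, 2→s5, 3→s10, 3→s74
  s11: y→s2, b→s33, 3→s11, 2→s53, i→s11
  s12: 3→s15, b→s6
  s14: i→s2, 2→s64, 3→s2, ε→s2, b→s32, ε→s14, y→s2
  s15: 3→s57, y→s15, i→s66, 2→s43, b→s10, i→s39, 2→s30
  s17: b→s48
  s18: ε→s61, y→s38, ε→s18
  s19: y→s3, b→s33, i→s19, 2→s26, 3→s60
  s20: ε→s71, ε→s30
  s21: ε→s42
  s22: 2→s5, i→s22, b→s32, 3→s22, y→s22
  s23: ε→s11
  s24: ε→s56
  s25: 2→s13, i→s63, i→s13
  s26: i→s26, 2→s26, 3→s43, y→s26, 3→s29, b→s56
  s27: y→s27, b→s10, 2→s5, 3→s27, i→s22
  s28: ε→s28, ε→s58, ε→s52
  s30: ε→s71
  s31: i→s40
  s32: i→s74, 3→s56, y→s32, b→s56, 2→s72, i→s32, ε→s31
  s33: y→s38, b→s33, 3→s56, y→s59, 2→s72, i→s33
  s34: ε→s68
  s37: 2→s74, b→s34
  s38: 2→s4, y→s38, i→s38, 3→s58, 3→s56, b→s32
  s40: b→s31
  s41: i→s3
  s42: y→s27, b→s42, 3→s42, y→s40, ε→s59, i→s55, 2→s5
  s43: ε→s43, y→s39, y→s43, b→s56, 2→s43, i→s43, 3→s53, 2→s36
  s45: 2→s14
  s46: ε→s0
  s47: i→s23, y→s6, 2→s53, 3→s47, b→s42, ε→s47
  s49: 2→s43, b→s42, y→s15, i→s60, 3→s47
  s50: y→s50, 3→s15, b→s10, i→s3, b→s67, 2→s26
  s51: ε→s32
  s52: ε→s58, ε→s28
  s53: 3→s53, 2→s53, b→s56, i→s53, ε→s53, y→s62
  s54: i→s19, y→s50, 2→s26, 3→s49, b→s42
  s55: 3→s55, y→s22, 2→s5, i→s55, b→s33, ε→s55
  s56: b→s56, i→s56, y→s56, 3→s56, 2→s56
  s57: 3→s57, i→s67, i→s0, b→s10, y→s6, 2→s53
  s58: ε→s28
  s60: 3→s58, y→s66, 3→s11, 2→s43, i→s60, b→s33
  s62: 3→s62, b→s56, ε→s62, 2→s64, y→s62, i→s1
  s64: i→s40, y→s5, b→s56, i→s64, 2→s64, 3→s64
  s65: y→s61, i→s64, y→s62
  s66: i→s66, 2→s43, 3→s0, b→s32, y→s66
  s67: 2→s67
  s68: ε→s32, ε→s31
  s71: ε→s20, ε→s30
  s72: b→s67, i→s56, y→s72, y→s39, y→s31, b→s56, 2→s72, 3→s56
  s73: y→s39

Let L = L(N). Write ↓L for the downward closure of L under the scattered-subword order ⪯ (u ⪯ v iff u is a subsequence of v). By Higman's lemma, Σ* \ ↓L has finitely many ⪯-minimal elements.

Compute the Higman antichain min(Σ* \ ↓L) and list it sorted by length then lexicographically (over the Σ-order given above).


A = [2b, ib3, b2i, ybb, 33y2yi].

|Q|=75, |F|=30, |δ|=228 (35 ε).
min D↑ (30 st, q0=0, F={12}): 0:3→1,i→2,2→3,b→4,y→5 1:3→6,i→7,2→8,b→4,y→9 2:3→7,i→2,2→3,b→10,y→11 3:3→8,i→3,2→3,b→12,y→3 4:3→4,i→13,2→14,b→4,y→15 5:3→9,i→11,2→3,b→16,y→5 6:3→6,i→17,2→18,b→4,y→19 7:3→17,i→7,2→8,b→10,y→20 8:3→18,i→8,2→8,b→12,y→8 9:3→21,i→20,2→8,b→16,y→9 10:3→12,i→10,2→22,b→10,y→23 11:3→20,i→11,2→3,b→24,y→11 12:3→12,i→12,2→12,b→12,y→12 13:3→13,i→13,2→14,b→10,y→25 14:3→14,i→12,2→14,b→12,y→14 15:3→15,i→25,2→14,b→16,y→15 16:3→16,i→16,2→14,b→12,y→16 17:3→17,i→17,2→18,b→10,y→26 18:3→18,i→18,2→18,b→12,y→27 19:3→19,i→26,2→28,b→16,y→19 20:3→29,i→20,2→8,b→24,y→20 21:3→21,i→29,2→18,b→16,y→19 22:3→12,i→12,2→22,b→12,y→22 23:3→12,i→23,2→22,b→24,y→23 24:3→12,i→24,2→22,b→12,y→24 25:3→25,i→25,2→14,b→24,y→25 26:3→26,i→26,2→28,b→24,y→26 27:3→27,i→27,2→28,b→12,y→27 28:3→28,i→28,2→28,b→12,y→14 29:3→29,i→29,2→18,b→24,y→26 (ε-aug+det+¬).
'2b': run [51, 20, 4] end={s31,s40,s56,s67} ∉↓L; 2/2 deletions ∈↓L.
'ib3': N↓-sim [51, 39, 16, 4] end={s28,s52,s56,s58} ∉↓L; 3/3 deletions ∈↓L.
'b2i': run [51, 23, 9, 4] end={s24,s31,s40,s56} ∉↓L; 3/3 del acc.
'ybb': run [51, 41, 12, 4] end={s31,s40,s56,s67} — reject; 3/3 deletions ∈↓L.
'33y2yi': |S_i|=[51, 46, 36, 26, 10, 8, 4] end={s24,s31,s40,s56} ∉↓L; 6/6 deletions ∈↓L.
5 words, ⪯-incomp.


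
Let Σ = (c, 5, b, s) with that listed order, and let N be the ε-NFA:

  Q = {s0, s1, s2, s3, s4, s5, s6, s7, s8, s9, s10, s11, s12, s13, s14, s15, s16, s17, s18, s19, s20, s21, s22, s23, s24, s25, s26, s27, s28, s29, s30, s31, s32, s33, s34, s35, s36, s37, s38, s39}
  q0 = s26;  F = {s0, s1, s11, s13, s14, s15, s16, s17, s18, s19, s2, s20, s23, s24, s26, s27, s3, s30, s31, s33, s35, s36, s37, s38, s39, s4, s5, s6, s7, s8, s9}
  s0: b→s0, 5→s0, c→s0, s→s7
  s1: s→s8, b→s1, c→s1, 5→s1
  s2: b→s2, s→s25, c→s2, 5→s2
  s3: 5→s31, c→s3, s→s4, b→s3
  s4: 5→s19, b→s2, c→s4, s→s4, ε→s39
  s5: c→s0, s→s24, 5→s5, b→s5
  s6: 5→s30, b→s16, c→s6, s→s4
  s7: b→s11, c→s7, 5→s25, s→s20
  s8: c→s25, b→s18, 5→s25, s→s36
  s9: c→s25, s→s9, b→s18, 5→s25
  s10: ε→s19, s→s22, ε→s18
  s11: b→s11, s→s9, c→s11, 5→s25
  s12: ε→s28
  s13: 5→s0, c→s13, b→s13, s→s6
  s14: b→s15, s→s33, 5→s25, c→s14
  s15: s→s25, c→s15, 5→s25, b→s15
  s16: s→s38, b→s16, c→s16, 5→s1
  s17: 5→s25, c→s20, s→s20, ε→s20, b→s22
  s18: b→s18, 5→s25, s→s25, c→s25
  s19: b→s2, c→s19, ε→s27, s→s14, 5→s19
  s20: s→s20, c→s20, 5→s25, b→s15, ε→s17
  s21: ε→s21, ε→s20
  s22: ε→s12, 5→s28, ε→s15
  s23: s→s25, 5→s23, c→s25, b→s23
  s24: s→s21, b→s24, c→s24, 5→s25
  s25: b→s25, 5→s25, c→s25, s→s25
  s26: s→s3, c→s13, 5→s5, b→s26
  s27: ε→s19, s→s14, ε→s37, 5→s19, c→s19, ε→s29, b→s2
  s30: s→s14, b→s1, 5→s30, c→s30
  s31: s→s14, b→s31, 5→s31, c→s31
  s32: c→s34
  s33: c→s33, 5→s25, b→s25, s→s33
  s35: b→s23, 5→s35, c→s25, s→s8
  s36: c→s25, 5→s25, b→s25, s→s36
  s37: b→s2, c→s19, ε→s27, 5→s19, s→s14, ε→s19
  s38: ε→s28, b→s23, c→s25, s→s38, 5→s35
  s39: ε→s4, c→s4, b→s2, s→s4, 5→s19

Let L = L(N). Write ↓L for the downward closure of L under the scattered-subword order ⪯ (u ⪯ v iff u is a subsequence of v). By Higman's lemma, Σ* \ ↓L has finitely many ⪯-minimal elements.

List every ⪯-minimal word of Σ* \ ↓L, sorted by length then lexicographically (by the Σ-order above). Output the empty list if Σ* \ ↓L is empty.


|Q|=40, |F|=31, |δ|=149 (18 ε).
min D↑ (28 st, q0=0, F={12}): 0:c→1,5→2,b→0,s→3 1:c→1,5→4,b→1,s→5 2:c→4,5→2,b→2,s→6 3:c→3,5→7,b→3,s→8 4:c→4,5→4,b→4,s→9 5:c→5,5→10,b→11,s→8 6:c→6,5→12,b→6,s→13 7:c→7,5→7,b→7,s→14 8:c→8,5→15,b→16,s→8 9:c→9,5→12,b→17,s→13 10:c→10,5→10,b→18,s→14 11:c→11,5→18,b→11,s→19 12:c→12,5→12,b→12,s→12 13:c→13,5→12,b→20,s→13 14:c→14,5→12,b→20,s→21 15:c→15,5→15,b→16,s→14 16:c→16,5→16,b→16,s→12 17:c→17,5→12,b→17,s→22 18:c→18,5→18,b→18,s→23 19:c→12,5→24,b→25,s→19 20:c→20,5→12,b→20,s→12 21:c→21,5→12,b→12,s→21 22:c→12,5→12,b→26,s→22 23:c→12,5→12,b→26,s→27 24:c→12,5→24,b→25,s→23 25:c→12,5→25,b→25,s→12 26:c→12,5→12,b→26,s→12 27:c→12,5→12,b→12,s→27 [Hopcroft].
'5s5': run [37, 29, 17, 2] end={s25,s28} rej; 3/3 deletions ∈↓L.
'ssbs': N↓-sim [37, 33, 24, 8, 1] end={s25} ∉↓L; 4/4 deletions ∈↓L.
'csbsc': run [37, 35, 30, 16, 9, 1] end={s25} ∉↓L; 5/5 del acc.
's5ssb': |S_i|=[37, 33, 18, 7, 3, 1] end={s25} ∉↓L; 5/5 deletions ∈↓L.
4 minimals (antichain).

A = [5s5, ssbs, csbsc, s5ssb].


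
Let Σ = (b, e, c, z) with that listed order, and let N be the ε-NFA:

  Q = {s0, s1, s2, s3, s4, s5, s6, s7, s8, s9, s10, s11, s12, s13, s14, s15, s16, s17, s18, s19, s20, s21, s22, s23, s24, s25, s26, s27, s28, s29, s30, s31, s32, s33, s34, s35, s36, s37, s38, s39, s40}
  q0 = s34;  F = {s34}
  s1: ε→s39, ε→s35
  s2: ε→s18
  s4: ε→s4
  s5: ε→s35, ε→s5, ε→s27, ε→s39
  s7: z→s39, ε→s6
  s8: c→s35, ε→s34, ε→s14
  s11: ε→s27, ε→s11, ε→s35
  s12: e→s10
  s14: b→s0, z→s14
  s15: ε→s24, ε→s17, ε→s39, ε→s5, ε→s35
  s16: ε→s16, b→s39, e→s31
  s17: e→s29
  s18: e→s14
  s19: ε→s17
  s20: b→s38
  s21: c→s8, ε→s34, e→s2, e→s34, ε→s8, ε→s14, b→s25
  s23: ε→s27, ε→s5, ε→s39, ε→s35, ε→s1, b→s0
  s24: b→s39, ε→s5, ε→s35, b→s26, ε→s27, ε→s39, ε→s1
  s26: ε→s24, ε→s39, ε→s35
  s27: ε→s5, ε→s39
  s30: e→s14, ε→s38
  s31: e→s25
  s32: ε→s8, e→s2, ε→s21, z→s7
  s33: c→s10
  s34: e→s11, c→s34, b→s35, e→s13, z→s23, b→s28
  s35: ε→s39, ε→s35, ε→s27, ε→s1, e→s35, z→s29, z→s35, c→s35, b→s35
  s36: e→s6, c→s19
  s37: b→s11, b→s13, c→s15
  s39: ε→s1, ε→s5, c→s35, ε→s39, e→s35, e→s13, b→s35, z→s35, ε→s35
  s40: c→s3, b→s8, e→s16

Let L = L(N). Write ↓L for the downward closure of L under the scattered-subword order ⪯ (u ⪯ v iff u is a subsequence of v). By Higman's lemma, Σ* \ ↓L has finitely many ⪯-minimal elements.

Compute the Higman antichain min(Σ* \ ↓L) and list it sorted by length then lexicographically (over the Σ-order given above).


min(Σ*\↓L) = [b, e, z].

|Q|=41, |F|=1, |δ|=96 (50 ε).
min D↑ (2 st, q0=0, F={1}): 0:b→1,e→1,c→0,z→1 1:b→1,e→1,c→1,z→1.
'b': N↓-sim [12, 9] end={s0,s1,s13,s27,s28,s29,s35,s39,s5} — reject; 1/1 deletions ∈↓L.
'e': N↓-sim [12, 8] end={s1,s11,s13,s27,s29,s35,s39,s5} rej; 1/1 del acc.
'z': N↓-sim [12, 9] end={s0,s1,s13,s23,s27,s29,s35,s39,s5} — reject; 1/1 del acc.
3 minimals (antichain).


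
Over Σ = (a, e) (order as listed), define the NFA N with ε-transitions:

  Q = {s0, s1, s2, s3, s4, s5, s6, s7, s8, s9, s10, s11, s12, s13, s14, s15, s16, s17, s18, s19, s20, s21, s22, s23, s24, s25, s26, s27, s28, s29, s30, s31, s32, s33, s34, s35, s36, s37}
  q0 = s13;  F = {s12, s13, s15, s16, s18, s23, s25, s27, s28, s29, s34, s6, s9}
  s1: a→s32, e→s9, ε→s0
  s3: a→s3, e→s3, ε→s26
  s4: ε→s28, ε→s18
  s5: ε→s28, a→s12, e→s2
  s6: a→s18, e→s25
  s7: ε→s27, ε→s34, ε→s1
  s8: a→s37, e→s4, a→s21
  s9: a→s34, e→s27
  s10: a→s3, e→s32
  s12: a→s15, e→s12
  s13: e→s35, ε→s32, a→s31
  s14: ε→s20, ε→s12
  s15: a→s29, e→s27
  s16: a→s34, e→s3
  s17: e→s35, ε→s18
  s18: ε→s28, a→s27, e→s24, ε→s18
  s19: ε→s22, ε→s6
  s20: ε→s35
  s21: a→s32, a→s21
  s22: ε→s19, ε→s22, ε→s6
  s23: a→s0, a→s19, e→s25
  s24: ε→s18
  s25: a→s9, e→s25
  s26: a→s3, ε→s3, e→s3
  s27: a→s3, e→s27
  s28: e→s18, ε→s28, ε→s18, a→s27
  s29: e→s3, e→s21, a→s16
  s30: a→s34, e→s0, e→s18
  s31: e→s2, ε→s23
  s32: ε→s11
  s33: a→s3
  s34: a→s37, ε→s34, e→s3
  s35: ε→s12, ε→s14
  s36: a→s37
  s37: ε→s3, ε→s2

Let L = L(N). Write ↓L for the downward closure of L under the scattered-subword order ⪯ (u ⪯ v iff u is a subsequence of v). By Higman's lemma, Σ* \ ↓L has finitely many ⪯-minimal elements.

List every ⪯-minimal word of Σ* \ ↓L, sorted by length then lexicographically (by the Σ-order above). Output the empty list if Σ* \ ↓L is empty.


|Q|=38, |F|=13, |δ|=81 (31 ε).
min D↑ (13 st, q0=0, F={12}): 0:a→1,e→2 1:a→3,e→4 2:a→5,e→2 3:a→6,e→4 4:a→7,e→4 5:a→8,e→9 6:a→9,e→6 7:a→10,e→9 8:a→11,e→12 9:a→12,e→9 10:a→12,e→12 11:a→10,e→12 12:a→12,e→12 (ε-aug+det+¬).
'eaae': |S_i|=[28, 21, 13, 10, 5] end={s11,s21,s26,s3,s32} rej; 4/4 del acc.
'eaea': |S_i|=[28, 21, 13, 6, 5] end={s11,s21,s26,s3,s32} — reject; 4/4 del acc.
'aaaaa': run [28, 23, 20, 14, 9, 7] end={s11,s2,s21,s26,s3,s32,s37} ∉↓L; 5/5 deletions ∈↓L.
'aeaaa': N↓-sim [28, 23, 14, 10, 8, 7] end={s11,s2,s21,s26,s3,s32,s37} — reject; 5/5 deletions ∈↓L.
4 words, ⪯-incomp.

Antichain: [eaae, eaea, aaaaa, aeaaa].


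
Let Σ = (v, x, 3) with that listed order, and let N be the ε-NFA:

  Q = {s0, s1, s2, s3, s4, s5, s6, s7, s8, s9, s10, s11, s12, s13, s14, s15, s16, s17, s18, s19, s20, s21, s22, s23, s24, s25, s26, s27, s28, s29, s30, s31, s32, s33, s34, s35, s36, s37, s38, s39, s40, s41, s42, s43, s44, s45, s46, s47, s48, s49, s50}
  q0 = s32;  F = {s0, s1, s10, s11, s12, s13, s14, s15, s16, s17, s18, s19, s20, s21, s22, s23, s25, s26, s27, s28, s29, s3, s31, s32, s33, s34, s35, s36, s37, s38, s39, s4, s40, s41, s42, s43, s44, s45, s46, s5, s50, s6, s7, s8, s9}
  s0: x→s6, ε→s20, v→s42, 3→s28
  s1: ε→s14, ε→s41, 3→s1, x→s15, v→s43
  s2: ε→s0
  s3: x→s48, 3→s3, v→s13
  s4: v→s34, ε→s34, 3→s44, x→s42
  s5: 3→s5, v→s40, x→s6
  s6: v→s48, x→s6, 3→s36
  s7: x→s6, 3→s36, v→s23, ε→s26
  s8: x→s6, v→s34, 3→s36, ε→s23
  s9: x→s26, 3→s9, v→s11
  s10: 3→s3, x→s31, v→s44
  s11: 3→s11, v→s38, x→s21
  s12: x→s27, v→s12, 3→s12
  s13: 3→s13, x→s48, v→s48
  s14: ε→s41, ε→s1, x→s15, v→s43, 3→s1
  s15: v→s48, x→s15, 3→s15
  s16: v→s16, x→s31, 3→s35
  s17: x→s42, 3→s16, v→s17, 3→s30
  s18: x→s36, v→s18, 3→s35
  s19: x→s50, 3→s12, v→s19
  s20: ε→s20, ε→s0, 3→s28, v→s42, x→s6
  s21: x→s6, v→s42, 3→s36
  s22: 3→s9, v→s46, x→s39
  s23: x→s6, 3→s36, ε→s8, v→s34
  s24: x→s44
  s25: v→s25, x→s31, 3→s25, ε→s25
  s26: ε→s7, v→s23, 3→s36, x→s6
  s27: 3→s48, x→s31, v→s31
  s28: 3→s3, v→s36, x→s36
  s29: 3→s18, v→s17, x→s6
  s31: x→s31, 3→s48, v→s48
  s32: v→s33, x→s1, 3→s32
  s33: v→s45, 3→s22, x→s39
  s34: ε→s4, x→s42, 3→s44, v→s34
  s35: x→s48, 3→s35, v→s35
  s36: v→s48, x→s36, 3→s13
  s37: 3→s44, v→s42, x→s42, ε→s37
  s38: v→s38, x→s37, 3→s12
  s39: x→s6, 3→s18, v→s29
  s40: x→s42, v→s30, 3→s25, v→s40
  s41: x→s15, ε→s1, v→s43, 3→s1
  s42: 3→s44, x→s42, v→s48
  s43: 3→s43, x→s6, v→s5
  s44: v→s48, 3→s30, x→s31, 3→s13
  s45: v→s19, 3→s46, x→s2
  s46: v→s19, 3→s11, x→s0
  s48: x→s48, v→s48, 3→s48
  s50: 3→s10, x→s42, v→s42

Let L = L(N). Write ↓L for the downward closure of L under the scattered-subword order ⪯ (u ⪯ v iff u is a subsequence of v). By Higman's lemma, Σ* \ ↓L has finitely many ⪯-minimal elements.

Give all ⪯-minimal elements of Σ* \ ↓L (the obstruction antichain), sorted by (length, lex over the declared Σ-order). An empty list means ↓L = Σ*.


|Q|=51, |F|=45, |δ|=159 (17 ε).
min D↑ (40 st, q0=0, F={16}): 0:v→1,x→2,3→0 1:v→3,x→4,3→5 2:v→6,x→7,3→2 3:v→8,x→9,3→10 4:v→11,x→12,3→13 5:v→10,x→4,3→14 6:v→15,x→12,3→6 7:v→16,x→7,3→7 8:v→8,x→17,3→18 9:v→19,x→12,3→20 10:v→8,x→9,3→21 11:v→22,x→12,3→13 12:v→16,x→12,3→23 13:v→13,x→23,3→24 14:v→21,x→25,3→14 15:v→26,x→12,3→15 16:v→16,x→16,3→16 17:v→19,x→19,3→27 18:v→18,x→28,3→18 19:v→16,x→19,3→29 20:v→23,x→23,3→30 21:v→31,x→32,3→21 22:v→22,x→19,3→33 23:v→16,x→23,3→34 24:v→24,x→16,3→24 25:v→35,x→12,3→23 26:v→26,x→19,3→36 27:v→29,x→37,3→30 28:v→37,x→37,3→16 29:v→16,x→37,3→34 30:v→34,x→16,3→30 31:v→31,x→38,3→18 32:v→19,x→12,3→23 33:v→33,x→37,3→24 34:v→16,x→16,3→34 35:v→39,x→12,3→23 36:v→36,x→37,3→36 37:v→16,x→37,3→16 38:v→19,x→19,3→29 39:v→39,x→19,3→29 [Hopcroft].
'xxv': N↓-sim [48, 38, 9, 1] end={s48} ∉↓L; 3/3 single-dels accept.
'vvxvv': run [48, 43, 36, 18, 7, 1] end={s48} ∉↓L; 5/5 del acc.
'vx33x': |S_i|=[48, 43, 30, 12, 5, 1] end={s48} rej; 5/5 single-dels accept.
'vvv3x3': N↓-sim [48, 43, 36, 23, 12, 3, 1] end={s48} — reject; 6/6 del acc.
'v33x3v': |S_i|=[48, 43, 40, 31, 17, 6, 1] end={s48} rej; 6/6 deletions ∈↓L.
5 obstructions.

Antichain: [xxv, vvxvv, vx33x, vvv3x3, v33x3v].


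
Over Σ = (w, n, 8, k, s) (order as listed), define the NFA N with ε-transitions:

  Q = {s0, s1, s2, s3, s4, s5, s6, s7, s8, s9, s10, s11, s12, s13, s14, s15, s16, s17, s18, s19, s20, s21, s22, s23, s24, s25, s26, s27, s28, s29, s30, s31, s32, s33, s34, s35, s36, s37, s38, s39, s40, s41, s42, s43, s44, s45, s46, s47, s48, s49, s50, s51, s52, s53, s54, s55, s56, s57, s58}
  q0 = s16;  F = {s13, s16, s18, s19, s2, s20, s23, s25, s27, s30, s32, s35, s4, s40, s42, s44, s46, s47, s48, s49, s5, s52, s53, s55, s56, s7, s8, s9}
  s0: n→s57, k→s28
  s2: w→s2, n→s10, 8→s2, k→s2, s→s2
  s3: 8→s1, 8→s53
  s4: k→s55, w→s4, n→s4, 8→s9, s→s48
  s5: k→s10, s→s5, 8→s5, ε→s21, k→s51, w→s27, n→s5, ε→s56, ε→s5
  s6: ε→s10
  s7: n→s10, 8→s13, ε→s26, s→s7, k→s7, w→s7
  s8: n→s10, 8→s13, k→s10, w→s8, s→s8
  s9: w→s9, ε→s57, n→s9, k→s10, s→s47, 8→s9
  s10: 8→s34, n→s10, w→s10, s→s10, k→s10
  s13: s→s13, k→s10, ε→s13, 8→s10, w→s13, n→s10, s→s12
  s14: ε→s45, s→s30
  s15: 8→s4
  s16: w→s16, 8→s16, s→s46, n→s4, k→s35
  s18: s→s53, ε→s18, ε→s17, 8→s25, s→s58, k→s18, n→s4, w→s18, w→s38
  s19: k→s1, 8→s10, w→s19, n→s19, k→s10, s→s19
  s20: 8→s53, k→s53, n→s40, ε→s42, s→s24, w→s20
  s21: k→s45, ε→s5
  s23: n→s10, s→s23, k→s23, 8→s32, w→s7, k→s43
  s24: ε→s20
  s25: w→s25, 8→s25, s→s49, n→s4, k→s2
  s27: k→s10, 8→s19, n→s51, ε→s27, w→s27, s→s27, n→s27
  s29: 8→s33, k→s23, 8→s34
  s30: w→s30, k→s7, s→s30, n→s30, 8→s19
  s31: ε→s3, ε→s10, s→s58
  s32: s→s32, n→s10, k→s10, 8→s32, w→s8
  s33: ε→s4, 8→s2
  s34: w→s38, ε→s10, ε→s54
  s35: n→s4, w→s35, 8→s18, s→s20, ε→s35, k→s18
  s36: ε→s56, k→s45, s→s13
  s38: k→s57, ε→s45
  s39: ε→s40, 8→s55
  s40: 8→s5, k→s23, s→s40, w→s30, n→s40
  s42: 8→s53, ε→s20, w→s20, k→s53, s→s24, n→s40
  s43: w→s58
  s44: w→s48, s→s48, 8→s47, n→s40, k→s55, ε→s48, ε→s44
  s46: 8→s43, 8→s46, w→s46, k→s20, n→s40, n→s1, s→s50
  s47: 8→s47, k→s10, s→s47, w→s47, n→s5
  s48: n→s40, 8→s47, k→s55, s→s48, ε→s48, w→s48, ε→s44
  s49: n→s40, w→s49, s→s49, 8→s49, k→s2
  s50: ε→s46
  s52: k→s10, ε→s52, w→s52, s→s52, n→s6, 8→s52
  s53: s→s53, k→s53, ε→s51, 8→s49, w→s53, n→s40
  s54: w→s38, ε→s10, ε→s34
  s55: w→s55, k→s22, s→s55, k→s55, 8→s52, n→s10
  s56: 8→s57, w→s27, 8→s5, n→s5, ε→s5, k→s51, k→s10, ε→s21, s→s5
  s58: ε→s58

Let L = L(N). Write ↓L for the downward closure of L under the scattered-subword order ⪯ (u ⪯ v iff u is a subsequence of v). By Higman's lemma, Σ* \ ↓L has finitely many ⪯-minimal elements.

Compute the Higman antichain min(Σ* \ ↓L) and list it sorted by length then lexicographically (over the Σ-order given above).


|Q|=59, |F|=28, |δ|=212 (36 ε).
min D↑ (26 st, q0=0, F={10}): 0:w→0,n→1,8→0,k→2,s→3 1:w→1,n→1,8→4,k→5,s→6 2:w→2,n→1,8→7,k→7,s→8 3:w→3,n→9,8→3,k→8,s→3 4:w→4,n→4,8→4,k→10,s→11 5:w→5,n→10,8→12,k→5,s→5 6:w→6,n→9,8→11,k→5,s→6 7:w→7,n→1,8→13,k→7,s→14 8:w→8,n→9,8→14,k→14,s→8 9:w→15,n→9,8→16,k→17,s→9 10:w→10,n→10,8→10,k→10,s→10 11:w→11,n→16,8→11,k→10,s→11 12:w→12,n→10,8→12,k→10,s→12 13:w→13,n→1,8→13,k→18,s→19 14:w→14,n→9,8→19,k→14,s→14 15:w→15,n→15,8→20,k→21,s→15 16:w→22,n→16,8→16,k→10,s→16 17:w→21,n→10,8→23,k→17,s→17 18:w→18,n→10,8→18,k→18,s→18 19:w→19,n→9,8→19,k→18,s→19 20:w→20,n→20,8→10,k→10,s→20 21:w→21,n→10,8→24,k→21,s→21 22:w→22,n→22,8→20,k→10,s→22 23:w→25,n→10,8→23,k→10,s→23 24:w→24,n→10,8→10,k→10,s→24 25:w→25,n→10,8→24,k→10,s→25 (ε-aug+det+¬).
'n8k': |S_i|=[46, 33, 21, 8] end={s1,s10,s34,s38,s45,s51,s54,s57} rej; 3/3 deletions ∈↓L.
'nkn': N↓-sim [46, 33, 21, 7] end={s10,s34,s38,s45,s54,s57,s6} ∉↓L; 3/3 deletions ∈↓L.
'k88kn': N↓-sim [46, 43, 39, 36, 22, 7] end={s10,s34,s38,s45,s54,s57,s6} — reject; 5/5 single-dels accept.
'kk8kn': N↓-sim [46, 43, 39, 36, 22, 7] end={s10,s34,s38,s45,s54,s57,s6} — reject; 5/5 deletions ∈↓L.
'snw88': N↓-sim [46, 39, 25, 17, 10, 6] end={s10,s34,s38,s45,s54,s57} rej; 5/5 deletions ∈↓L.
5 obstructions.

A = [n8k, nkn, k88kn, kk8kn, snw88].


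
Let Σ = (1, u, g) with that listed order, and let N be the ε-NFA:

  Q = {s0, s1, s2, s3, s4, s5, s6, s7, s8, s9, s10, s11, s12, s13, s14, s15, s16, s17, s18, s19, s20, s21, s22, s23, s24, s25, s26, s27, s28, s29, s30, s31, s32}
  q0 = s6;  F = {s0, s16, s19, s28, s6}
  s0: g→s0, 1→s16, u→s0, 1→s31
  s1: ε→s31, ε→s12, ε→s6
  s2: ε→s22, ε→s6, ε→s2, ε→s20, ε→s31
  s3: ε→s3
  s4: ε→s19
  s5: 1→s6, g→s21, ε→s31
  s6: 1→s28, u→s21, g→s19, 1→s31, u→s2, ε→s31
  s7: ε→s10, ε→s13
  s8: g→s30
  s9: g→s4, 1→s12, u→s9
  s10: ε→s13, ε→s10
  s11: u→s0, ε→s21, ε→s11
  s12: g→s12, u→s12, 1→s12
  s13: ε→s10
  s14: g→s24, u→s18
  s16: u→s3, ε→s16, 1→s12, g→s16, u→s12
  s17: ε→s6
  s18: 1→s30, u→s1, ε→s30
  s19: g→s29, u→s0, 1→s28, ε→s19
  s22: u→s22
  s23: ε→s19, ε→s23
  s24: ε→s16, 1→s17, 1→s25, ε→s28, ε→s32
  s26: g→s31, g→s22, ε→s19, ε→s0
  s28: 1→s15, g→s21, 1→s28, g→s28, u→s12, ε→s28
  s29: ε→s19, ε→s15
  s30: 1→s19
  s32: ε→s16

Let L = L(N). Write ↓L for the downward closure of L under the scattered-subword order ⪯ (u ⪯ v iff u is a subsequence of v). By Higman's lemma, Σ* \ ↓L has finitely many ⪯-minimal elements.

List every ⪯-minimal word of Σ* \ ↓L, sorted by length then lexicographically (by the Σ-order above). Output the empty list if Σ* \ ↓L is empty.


|Q|=33, |F|=5, |δ|=75 (34 ε).
min D↑ (6 st, q0=0, F={3}): 0:1→1,u→0,g→2 1:1→1,u→3,g→1 2:1→1,u→4,g→2 3:1→3,u→3,g→3 4:1→5,u→4,g→4 5:1→3,u→3,g→5 (ε-aug+det+¬).
'1u': N↓-sim [14, 7, 2] end={s12,s3} rej; 2/2 deletions ∈↓L.
'gu11': run [14, 10, 5, 4, 1] end={s12} rej; 4/4 del acc.
2 obstructions.

min(Σ*\↓L) = [1u, gu11].


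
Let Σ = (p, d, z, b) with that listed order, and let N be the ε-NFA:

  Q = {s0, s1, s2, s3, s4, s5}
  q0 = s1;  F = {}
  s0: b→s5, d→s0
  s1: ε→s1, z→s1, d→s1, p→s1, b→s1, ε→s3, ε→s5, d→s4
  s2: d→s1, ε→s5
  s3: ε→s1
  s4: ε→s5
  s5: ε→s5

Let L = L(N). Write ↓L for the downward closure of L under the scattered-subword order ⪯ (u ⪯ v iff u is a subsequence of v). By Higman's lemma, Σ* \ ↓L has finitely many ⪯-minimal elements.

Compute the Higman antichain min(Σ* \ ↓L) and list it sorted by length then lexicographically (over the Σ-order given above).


|Q|=6, |F|=0, |δ|=15 (7 ε).
min D↑ (1 st, q0=0, F={0}): 0:p→0,d→0,z→0,b→0.
ε ∈ L(D↑) ⇒ ↓L = ∅.

min(Σ*\↓L) = [ε].
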